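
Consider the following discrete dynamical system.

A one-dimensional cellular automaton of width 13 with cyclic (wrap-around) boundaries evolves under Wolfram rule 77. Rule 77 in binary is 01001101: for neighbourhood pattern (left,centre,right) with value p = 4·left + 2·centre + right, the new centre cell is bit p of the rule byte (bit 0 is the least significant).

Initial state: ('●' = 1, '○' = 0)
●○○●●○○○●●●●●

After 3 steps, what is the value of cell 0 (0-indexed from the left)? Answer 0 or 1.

1

[0] ●○○●●○○○●●●●●
[1] ●○○●●○●○●○○○○
[2] ●○○●●○●○●○●●○
[3] ●○○●●○●○●○●●○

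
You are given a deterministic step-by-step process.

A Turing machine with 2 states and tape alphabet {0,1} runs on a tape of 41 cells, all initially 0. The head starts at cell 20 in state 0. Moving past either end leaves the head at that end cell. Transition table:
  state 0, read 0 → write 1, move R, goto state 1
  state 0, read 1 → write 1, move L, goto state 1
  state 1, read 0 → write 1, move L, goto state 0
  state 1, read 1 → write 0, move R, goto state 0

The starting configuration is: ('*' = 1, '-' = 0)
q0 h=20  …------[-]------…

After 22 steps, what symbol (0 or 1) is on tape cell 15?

1

step 0: q0 h=20  …------[-]------…
step 1: q1 h=21  …-----*[-]------…
step 2: q0 h=20  …------[*]*-----…
step 3: q1 h=19  …------[-]**----…
step 4: q0 h=18  …------[-]***---…
step 5: q1 h=19  …-----*[*]**----…
step 6: q0 h=20  …----*-[*]*-----…
step 7: q1 h=19  …-----*[-]**----…
step 8: q0 h=18  …------[*]***---…
step 9: q1 h=17  …------[-]****--…
step 10: q0 h=16  …------[-]*****-…
step 11: q1 h=17  …-----*[*]****--…
step 12: q0 h=18  …----*-[*]***---…
step 13: q1 h=17  …-----*[-]****--…
step 14: q0 h=16  …------[*]*****-…
step 15: q1 h=15  …------[-]******…
step 16: q0 h=14  …------[-]******…
step 17: q1 h=15  …-----*[*]******…
step 18: q0 h=16  …----*-[*]*****-…
step 19: q1 h=15  …-----*[-]******…
step 20: q0 h=14  …------[*]******…
step 21: q1 h=13  …------[-]******…
step 22: q0 h=12  …------[-]******…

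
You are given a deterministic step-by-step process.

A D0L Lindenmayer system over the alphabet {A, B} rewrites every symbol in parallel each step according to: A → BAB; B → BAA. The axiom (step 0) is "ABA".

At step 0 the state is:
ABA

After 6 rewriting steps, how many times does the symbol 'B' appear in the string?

t=0: ABA
t=1: BABBAABAB
t=2: BAABABBAABAABABBABBAABABBAA
t=3: BAABABBABBAABABBAABAABABBABBAABABBABBAABABBAABAABABBAABAABABBABBAABABBAABAABABBAB
t=4: BAABABBABBAABABBAABAABABBAABAABABBABBAABABBAABAABABBABBAAB…BBAABAABABBABBAABABBAABAABABBABBAABABBABBAABABBAABAABABBAA  (len 243)
t=5: BAABABBABBAABABBAABAABABBAABAABABBABBAABABBAABAABABBABBAAB…BBAABAABABBABBAABABBAABAABABBABBAABABBABBAABABBAABAABABBAB  (len 729)
t=6: BAABABBABBAABABBAABAABABBAABAABABBABBAABABBAABAABABBABBAAB…BBAABAABABBABBAABABBAABAABABBABBAABABBABBAABABBAABAABABBAA  (len 2187)

1093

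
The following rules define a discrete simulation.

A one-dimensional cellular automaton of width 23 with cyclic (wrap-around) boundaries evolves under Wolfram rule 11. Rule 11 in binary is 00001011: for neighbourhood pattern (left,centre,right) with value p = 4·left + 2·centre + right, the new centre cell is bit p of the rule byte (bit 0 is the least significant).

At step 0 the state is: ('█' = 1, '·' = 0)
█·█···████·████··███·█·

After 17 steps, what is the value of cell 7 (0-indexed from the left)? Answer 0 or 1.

0) █·█···████·████··███·█·
1) ····███····█····██·····
2) █████···███··████··████
3) ······███···██····██···
4) ███████···███··████··██
5) ········███···██····██·
6) █████████···███··████··
7) █·········███···██····█
8) ··█████████···███··████
9) ·██·········███···██···
10) ██··█████████···███··██
11) ···██·········███···██·
12) ████··█████████···███··
13) █····██·········███···█
14) ··████··█████████···███
15) ·██····██·········███··
16) ██··████··█████████···█
17) ···██····██·········███

0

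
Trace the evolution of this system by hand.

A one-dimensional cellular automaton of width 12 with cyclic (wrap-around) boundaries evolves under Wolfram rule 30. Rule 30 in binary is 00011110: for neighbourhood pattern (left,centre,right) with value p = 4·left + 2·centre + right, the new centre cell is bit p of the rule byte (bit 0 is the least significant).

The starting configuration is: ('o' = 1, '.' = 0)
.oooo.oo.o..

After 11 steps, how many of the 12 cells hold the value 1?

[0] .oooo.oo.o..
[1] oo....o..oo.
[2] o.o..ooooo..
[3] o.oooo....oo
[4] ..o...o..oo.
[5] .ooo.ooooo.o
[6] .o...o.....o
[7] .oo.ooo...oo
[8] .o..o..o.oo.
[9] oooooooo.o.o
[10] .........o.o
[11] o.......oo.o

4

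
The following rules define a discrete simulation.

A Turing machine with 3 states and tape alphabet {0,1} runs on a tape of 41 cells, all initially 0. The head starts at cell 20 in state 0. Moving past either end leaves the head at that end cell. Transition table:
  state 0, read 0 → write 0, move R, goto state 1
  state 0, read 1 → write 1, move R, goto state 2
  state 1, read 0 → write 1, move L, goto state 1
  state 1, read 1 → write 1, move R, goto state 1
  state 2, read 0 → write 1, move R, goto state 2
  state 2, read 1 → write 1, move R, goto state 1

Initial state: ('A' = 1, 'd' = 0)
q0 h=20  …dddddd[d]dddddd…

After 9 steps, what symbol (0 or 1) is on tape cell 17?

1

gen 0: q0 h=20  …dddddd[d]dddddd…
gen 1: q1 h=21  …dddddd[d]dddddd…
gen 2: q1 h=20  …dddddd[d]Addddd…
gen 3: q1 h=19  …dddddd[d]AAdddd…
gen 4: q1 h=18  …dddddd[d]AAAddd…
gen 5: q1 h=17  …dddddd[d]AAAAdd…
gen 6: q1 h=16  …dddddd[d]AAAAAd…
gen 7: q1 h=15  …dddddd[d]AAAAAA…
gen 8: q1 h=14  …dddddd[d]AAAAAA…
gen 9: q1 h=13  …dddddd[d]AAAAAA…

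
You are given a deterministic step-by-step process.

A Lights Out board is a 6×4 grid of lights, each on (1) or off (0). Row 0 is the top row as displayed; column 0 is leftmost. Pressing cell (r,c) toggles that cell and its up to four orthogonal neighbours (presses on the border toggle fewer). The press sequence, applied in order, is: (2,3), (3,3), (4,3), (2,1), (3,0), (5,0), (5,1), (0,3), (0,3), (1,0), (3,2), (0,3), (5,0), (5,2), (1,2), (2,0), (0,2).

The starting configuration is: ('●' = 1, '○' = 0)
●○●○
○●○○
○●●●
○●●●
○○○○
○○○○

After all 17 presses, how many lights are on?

11

k=0  ●○●○
○●○○
○●●●
○●●●
○○○○
○○○○
k=1  ●○●○
○●○●
○●○○
○●●○
○○○○
○○○○
k=2  ●○●○
○●○●
○●○●
○●○●
○○○●
○○○○
k=3  ●○●○
○●○●
○●○●
○●○○
○○●○
○○○●
k=4  ●○●○
○○○●
●○●●
○○○○
○○●○
○○○●
k=5  ●○●○
○○○●
○○●●
●●○○
●○●○
○○○●
k=6  ●○●○
○○○●
○○●●
●●○○
○○●○
●●○●
k=7  ●○●○
○○○●
○○●●
●●○○
○●●○
○○●●
k=8  ●○○●
○○○○
○○●●
●●○○
○●●○
○○●●
k=9  ●○●○
○○○●
○○●●
●●○○
○●●○
○○●●
k=10  ○○●○
●●○●
●○●●
●●○○
○●●○
○○●●
k=11  ○○●○
●●○●
●○○●
●○●●
○●○○
○○●●
k=12  ○○○●
●●○○
●○○●
●○●●
○●○○
○○●●
k=13  ○○○●
●●○○
●○○●
●○●●
●●○○
●●●●
k=14  ○○○●
●●○○
●○○●
●○●●
●●●○
●○○○
k=15  ○○●●
●○●●
●○●●
●○●●
●●●○
●○○○
k=16  ○○●●
○○●●
○●●●
○○●●
●●●○
●○○○
k=17  ○●○○
○○○●
○●●●
○○●●
●●●○
●○○○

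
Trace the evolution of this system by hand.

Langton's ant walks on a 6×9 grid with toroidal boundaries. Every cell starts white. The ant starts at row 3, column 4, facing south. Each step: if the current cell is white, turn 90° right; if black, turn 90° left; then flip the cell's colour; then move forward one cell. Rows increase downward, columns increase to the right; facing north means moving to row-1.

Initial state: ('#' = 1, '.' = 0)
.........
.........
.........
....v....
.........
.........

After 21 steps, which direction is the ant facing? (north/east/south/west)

0) .........
.........
.........
....v....
.........
.........
1) .........
.........
.........
...<#....
.........
.........
2) .........
.........
...^.....
...##....
.........
.........
3) .........
.........
...#>....
...##....
.........
.........
4) .........
.........
...##....
...#v....
.........
.........
5) .........
.........
...##....
...#.>...
.........
.........
6) .........
.........
...##....
...#.#...
.....v...
.........
7) .........
.........
...##....
...#.#...
....<#...
.........
8) .........
.........
...##....
...#^#...
....##...
.........
9) .........
.........
...##....
...##>...
....##...
.........
10) .........
.........
...##^...
...##....
....##...
.........
11) .........
.........
...###>..
...##....
....##...
.........
12) .........
.........
...####..
...##.v..
....##...
.........
13) .........
.........
...####..
...##<#..
....##...
.........
14) .........
.........
...##^#..
...####..
....##...
.........
15) .........
.........
...#<.#..
...####..
....##...
.........
16) .........
.........
...#..#..
...#v##..
....##...
.........
17) .........
.........
...#..#..
...#.>#..
....##...
.........
18) .........
.........
...#.^#..
...#..#..
....##...
.........
19) .........
.........
...#.#>..
...#..#..
....##...
.........
20) .........
......^..
...#.#...
...#..#..
....##...
.........
21) .........
......#>.
...#.#...
...#..#..
....##...
.........

east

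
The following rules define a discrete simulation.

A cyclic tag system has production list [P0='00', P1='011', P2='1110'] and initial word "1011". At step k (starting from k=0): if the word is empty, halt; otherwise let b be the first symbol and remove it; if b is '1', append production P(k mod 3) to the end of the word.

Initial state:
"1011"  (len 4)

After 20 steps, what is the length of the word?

15

0) "1011"  (len 4)
1) "01100"  (len 5)
2) "1100"  (len 4)
3) "1001110"  (len 7)
4) "00111000"  (len 8)
5) "0111000"  (len 7)
6) "111000"  (len 6)
7) "1100000"  (len 7)
8) "100000011"  (len 9)
9) "000000111110"  (len 12)
10) "00000111110"  (len 11)
11) "0000111110"  (len 10)
12) "000111110"  (len 9)
13) "00111110"  (len 8)
14) "0111110"  (len 7)
15) "111110"  (len 6)
16) "1111000"  (len 7)
17) "111000011"  (len 9)
18) "110000111110"  (len 12)
19) "1000011111000"  (len 13)
20) "000011111000011"  (len 15)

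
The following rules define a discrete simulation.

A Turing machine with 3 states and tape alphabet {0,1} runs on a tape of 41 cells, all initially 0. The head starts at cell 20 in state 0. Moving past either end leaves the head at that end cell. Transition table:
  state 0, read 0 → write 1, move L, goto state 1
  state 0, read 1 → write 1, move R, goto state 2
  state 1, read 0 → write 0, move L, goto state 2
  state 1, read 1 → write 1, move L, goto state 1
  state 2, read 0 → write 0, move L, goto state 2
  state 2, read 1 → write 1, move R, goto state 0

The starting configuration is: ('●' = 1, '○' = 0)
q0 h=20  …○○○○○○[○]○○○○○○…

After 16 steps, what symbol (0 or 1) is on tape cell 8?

0

0) q0 h=20  …○○○○○○[○]○○○○○○…
1) q1 h=19  …○○○○○○[○]●○○○○○…
2) q2 h=18  …○○○○○○[○]○●○○○○…
3) q2 h=17  …○○○○○○[○]○○●○○○…
4) q2 h=16  …○○○○○○[○]○○○●○○…
5) q2 h=15  …○○○○○○[○]○○○○●○…
6) q2 h=14  …○○○○○○[○]○○○○○●…
7) q2 h=13  …○○○○○○[○]○○○○○○…
8) q2 h=12  …○○○○○○[○]○○○○○○…
9) q2 h=11  …○○○○○○[○]○○○○○○…
10) q2 h=10  …○○○○○○[○]○○○○○○…
11) q2 h= 9  …○○○○○○[○]○○○○○○…
12) q2 h= 8  …○○○○○○[○]○○○○○○…
13) q2 h= 7  …○○○○○○[○]○○○○○○…
14) q2 h= 6  |○○○○○○[○]○○○○○○…
15) q2 h= 5  |○○○○○[○]○○○○○○…
16) q2 h= 4  |○○○○[○]○○○○○○…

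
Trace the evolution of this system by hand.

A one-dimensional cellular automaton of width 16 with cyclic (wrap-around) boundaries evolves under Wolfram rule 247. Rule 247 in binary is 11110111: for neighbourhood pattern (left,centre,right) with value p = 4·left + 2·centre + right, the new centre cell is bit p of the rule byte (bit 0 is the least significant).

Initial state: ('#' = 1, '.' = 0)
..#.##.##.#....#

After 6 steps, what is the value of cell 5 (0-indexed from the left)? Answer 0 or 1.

0) ..#.##.##.#....#
1) ####.##.########
2) #####.##.#######
3) ######.##.######
4) #######.##.#####
5) ########.##.####
6) #########.##.###

1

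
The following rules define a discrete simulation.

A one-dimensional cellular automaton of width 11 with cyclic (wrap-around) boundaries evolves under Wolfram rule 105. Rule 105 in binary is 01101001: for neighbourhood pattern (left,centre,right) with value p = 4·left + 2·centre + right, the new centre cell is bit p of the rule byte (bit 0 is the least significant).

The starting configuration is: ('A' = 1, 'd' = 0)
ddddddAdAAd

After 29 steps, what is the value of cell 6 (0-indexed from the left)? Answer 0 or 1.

t=0: ddddddAdAAd
t=1: AAAAAddAAAd
t=2: AdddAddAdAA
t=3: AdAdddddAAd
t=4: dAddAAAdAAA
t=5: AdddAdAAAdA
t=6: AdAddAAdAAA
t=7: AAdddAAAAdd
t=8: AAdAdAddAdd
t=9: AAAdAdddddd
t=10: AdAAddAAAAd
t=11: dAAAddAddAA
t=12: AAdAdddddAA
t=13: dAAddAAAdAd
t=14: dAAddAdAAdd
t=15: dAAdddAAAdA
t=16: AAAdAdAdAAd
t=17: AdAAdAdAAAA
t=18: AAAAAdAAddd
t=19: AdddAAAAdAd
t=20: ddAdAddAAdA
t=21: dddAdddAAAd
t=22: AAdddAdAdAd
t=23: AAdAddAdAdA
t=24: dAAddddAdAA
t=25: AAAdAAddAAA
t=26: ddAAAAddAdd
t=27: AdAddAddddA
t=28: AAdddddAAdA
t=29: dAdAAAdAAAA

0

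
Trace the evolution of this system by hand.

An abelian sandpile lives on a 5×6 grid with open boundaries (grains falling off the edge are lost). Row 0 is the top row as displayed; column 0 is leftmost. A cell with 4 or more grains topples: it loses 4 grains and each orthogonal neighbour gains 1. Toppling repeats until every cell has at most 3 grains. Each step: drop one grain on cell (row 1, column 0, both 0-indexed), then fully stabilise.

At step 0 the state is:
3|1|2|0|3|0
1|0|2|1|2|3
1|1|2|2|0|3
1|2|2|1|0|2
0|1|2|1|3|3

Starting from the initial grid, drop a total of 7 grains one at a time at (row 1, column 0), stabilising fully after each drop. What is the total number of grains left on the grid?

[0] 3|1|2|0|3|0
1|0|2|1|2|3
1|1|2|2|0|3
1|2|2|1|0|2
0|1|2|1|3|3
[1] 3|1|2|0|3|0
2|0|2|1|2|3
1|1|2|2|0|3
1|2|2|1|0|2
0|1|2|1|3|3
[2] 3|1|2|0|3|0
3|0|2|1|2|3
1|1|2|2|0|3
1|2|2|1|0|2
0|1|2|1|3|3
[3] 0|2|2|0|3|0
1|1|2|1|2|3
2|1|2|2|0|3
1|2|2|1|0|2
0|1|2|1|3|3
[4] 0|2|2|0|3|0
2|1|2|1|2|3
2|1|2|2|0|3
1|2|2|1|0|2
0|1|2|1|3|3
[5] 0|2|2|0|3|0
3|1|2|1|2|3
2|1|2|2|0|3
1|2|2|1|0|2
0|1|2|1|3|3
[6] 1|2|2|0|3|0
0|2|2|1|2|3
3|1|2|2|0|3
1|2|2|1|0|2
0|1|2|1|3|3
[7] 1|2|2|0|3|0
1|2|2|1|2|3
3|1|2|2|0|3
1|2|2|1|0|2
0|1|2|1|3|3

48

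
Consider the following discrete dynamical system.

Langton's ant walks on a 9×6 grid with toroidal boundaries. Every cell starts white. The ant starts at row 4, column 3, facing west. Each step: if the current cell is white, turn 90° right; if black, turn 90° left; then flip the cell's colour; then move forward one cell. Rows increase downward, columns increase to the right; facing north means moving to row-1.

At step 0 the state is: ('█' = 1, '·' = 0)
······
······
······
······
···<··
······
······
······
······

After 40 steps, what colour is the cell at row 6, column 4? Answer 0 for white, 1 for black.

0

step 0: ······
······
······
······
···<··
······
······
······
······
step 1: ······
······
······
···^··
···█··
······
······
······
······
step 2: ······
······
······
···█>·
···█··
······
······
······
······
step 3: ······
······
······
···██·
···█v·
······
······
······
······
step 4: ······
······
······
···██·
···<█·
······
······
······
······
step 5: ······
······
······
···██·
····█·
···v··
······
······
······
step 6: ······
······
······
···██·
····█·
··<█··
······
······
······
step 7: ······
······
······
···██·
··^·█·
··██··
······
······
······
step 8: ······
······
······
···██·
··█>█·
··██··
······
······
······
step 9: ······
······
······
···██·
··███·
··█v··
······
······
······
step 10: ······
······
······
···██·
··███·
··█·>·
······
······
······
step 11: ······
······
······
···██·
··███·
··█·█·
····v·
······
······
step 12: ······
······
······
···██·
··███·
··█·█·
···<█·
······
······
step 13: ······
······
······
···██·
··███·
··█^█·
···██·
······
······
step 14: ······
······
······
···██·
··███·
··██>·
···██·
······
······
step 15: ······
······
······
···██·
··██^·
··██··
···██·
······
······
step 16: ······
······
······
···██·
··█<··
··██··
···██·
······
······
step 17: ······
······
······
···██·
··█···
··█v··
···██·
······
······
step 18: ······
······
······
···██·
··█···
··█·>·
···██·
······
······
step 19: ······
······
······
···██·
··█···
··█·█·
···█v·
······
······
step 20: ······
······
······
···██·
··█···
··█·█·
···█·>
······
······
step 21: ······
······
······
···██·
··█···
··█·█·
···█·█
·····v
······
step 22: ······
······
······
···██·
··█···
··█·█·
···█·█
····<█
······
step 23: ······
······
······
···██·
··█···
··█·█·
···█^█
····██
······
step 24: ······
······
······
···██·
··█···
··█·█·
···██>
····██
······
step 25: ······
······
······
···██·
··█···
··█·█^
···██·
····██
······
step 26: ······
······
······
···██·
··█···
>·█·██
···██·
····██
······
step 27: ······
······
······
···██·
··█···
█·█·██
v··██·
····██
······
step 28: ······
······
······
···██·
··█···
█·█·██
█··██<
····██
······
step 29: ······
······
······
···██·
··█···
█·█·█^
█··███
····██
······
step 30: ······
······
······
···██·
··█···
█·█·<·
█··███
····██
······
step 31: ······
······
······
···██·
··█···
█·█···
█··█v█
····██
······
step 32: ······
······
······
···██·
··█···
█·█···
█··█·>
····██
······
step 33: ······
······
······
···██·
··█···
█·█··^
█··█··
····██
······
step 34: ······
······
······
···██·
··█···
>·█··█
█··█··
····██
······
step 35: ······
······
······
···██·
^·█···
··█··█
█··█··
····██
······
step 36: ······
······
······
···██·
█>█···
··█··█
█··█··
····██
······
step 37: ······
······
······
···██·
███···
·v█··█
█··█··
····██
······
step 38: ······
······
······
···██·
███···
<██··█
█··█··
····██
······
step 39: ······
······
······
···██·
^██···
███··█
█··█··
····██
······
step 40: ······
······
······
···██·
·██··<
███··█
█··█··
····██
······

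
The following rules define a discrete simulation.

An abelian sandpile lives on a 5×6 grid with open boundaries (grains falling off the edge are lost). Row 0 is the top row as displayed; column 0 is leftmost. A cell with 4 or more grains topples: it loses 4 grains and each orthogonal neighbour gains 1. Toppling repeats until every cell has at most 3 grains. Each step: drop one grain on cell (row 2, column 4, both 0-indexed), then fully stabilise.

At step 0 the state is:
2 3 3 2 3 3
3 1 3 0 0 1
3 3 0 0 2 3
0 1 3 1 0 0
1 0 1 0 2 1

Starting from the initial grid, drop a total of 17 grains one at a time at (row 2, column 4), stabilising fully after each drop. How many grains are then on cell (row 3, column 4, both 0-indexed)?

k=0  2 3 3 2 3 3
3 1 3 0 0 1
3 3 0 0 2 3
0 1 3 1 0 0
1 0 1 0 2 1
k=1  2 3 3 2 3 3
3 1 3 0 0 1
3 3 0 0 3 3
0 1 3 1 0 0
1 0 1 0 2 1
k=2  2 3 3 2 3 3
3 1 3 0 1 2
3 3 0 1 1 0
0 1 3 1 1 1
1 0 1 0 2 1
k=3  2 3 3 2 3 3
3 1 3 0 1 2
3 3 0 1 2 0
0 1 3 1 1 1
1 0 1 0 2 1
k=4  2 3 3 2 3 3
3 1 3 0 1 2
3 3 0 1 3 0
0 1 3 1 1 1
1 0 1 0 2 1
k=5  2 3 3 2 3 3
3 1 3 0 2 2
3 3 0 2 0 1
0 1 3 1 2 1
1 0 1 0 2 1
k=6  2 3 3 2 3 3
3 1 3 0 2 2
3 3 0 2 1 1
0 1 3 1 2 1
1 0 1 0 2 1
k=7  2 3 3 2 3 3
3 1 3 0 2 2
3 3 0 2 2 1
0 1 3 1 2 1
1 0 1 0 2 1
k=8  2 3 3 2 3 3
3 1 3 0 2 2
3 3 0 2 3 1
0 1 3 1 2 1
1 0 1 0 2 1
k=9  2 3 3 2 3 3
3 1 3 0 3 2
3 3 0 3 0 2
0 1 3 1 3 1
1 0 1 0 2 1
k=10  2 3 3 2 3 3
3 1 3 0 3 2
3 3 0 3 1 2
0 1 3 1 3 1
1 0 1 0 2 1
k=11  2 3 3 2 3 3
3 1 3 0 3 2
3 3 0 3 2 2
0 1 3 1 3 1
1 0 1 0 2 1
k=12  2 3 3 2 3 3
3 1 3 0 3 2
3 3 0 3 3 2
0 1 3 1 3 1
1 0 1 0 2 1
k=13  2 3 3 3 1 1
3 1 3 2 3 1
3 3 1 1 0 1
0 1 3 3 1 3
1 0 1 0 3 1
k=14  2 3 3 3 1 1
3 1 3 2 3 1
3 3 1 1 1 1
0 1 3 3 1 3
1 0 1 0 3 1
k=15  2 3 3 3 1 1
3 1 3 2 3 1
3 3 1 1 2 1
0 1 3 3 1 3
1 0 1 0 3 1
k=16  2 3 3 3 1 1
3 1 3 2 3 1
3 3 1 1 3 1
0 1 3 3 1 3
1 0 1 0 3 1
k=17  2 3 3 3 2 1
3 1 3 3 0 2
3 3 1 2 1 2
0 1 3 3 2 3
1 0 1 0 3 1

2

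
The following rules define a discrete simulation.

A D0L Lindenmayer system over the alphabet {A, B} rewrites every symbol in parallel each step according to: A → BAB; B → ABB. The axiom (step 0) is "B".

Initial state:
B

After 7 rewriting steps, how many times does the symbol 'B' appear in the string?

1458

0) B
1) ABB
2) BABABBABB
3) ABBBABABBBABABBABBBABABBABB
4) BABABBABBABBBABABBBABABBABBABBBABABBBABABBABBBABABBABBABBBABABBBABABBABBBABABBABB
5) ABBBABABBBABABBABBBABABBABBBABABBABBABBBABABBBABABBABBABBB…BABBABBBABABBBABABBABBBABABBABBABBBABABBBABABBABBBABABBABB  (len 243)
6) BABABBABBABBBABABBBABABBABBABBBABABBBABABBABBBABABBABBABBB…BABBABBBABABBBABABBABBBABABBABBABBBABABBBABABBABBBABABBABB  (len 729)
7) ABBBABABBBABABBABBBABABBABBBABABBABBABBBABABBBABABBABBABBB…BABBABBBABABBBABABBABBBABABBABBABBBABABBBABABBABBBABABBABB  (len 2187)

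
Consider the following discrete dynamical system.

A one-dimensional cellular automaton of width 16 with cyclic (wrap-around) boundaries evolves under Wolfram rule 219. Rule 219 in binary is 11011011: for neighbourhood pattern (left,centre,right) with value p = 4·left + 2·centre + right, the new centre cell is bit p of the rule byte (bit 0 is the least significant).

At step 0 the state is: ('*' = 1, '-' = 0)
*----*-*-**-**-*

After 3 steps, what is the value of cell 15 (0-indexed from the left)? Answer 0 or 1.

t=0: *----*-*-**-**-*
t=1: *****----**-**-*
t=2: ***********-**-*
t=3: ***********-**-*

1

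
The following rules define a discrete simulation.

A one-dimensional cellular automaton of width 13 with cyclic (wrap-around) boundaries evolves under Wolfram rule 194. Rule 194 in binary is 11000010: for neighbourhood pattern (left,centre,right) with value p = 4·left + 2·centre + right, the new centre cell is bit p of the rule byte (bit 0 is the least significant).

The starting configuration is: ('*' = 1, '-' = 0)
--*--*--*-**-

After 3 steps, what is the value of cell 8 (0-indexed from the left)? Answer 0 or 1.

t=0: --*--*--*-**-
t=1: -*--*--*---*-
t=2: *--*--*---*--
t=3: --*--*---*--*

0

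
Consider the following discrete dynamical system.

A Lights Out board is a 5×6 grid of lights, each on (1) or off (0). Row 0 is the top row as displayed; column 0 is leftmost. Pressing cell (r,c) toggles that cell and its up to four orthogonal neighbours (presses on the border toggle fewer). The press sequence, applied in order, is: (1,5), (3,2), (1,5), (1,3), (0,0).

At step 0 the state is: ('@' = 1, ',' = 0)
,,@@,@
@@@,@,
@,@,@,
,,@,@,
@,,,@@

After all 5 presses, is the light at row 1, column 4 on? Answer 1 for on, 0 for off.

0) ,,@@,@
@@@,@,
@,@,@,
,,@,@,
@,,,@@
1) ,,@@,,
@@@,,@
@,@,@@
,,@,@,
@,,,@@
2) ,,@@,,
@@@,,@
@,,,@@
,@,@@,
@,@,@@
3) ,,@@,@
@@@,@,
@,,,@,
,@,@@,
@,@,@@
4) ,,@,,@
@@,@,,
@,,@@,
,@,@@,
@,@,@@
5) @@@,,@
,@,@,,
@,,@@,
,@,@@,
@,@,@@

0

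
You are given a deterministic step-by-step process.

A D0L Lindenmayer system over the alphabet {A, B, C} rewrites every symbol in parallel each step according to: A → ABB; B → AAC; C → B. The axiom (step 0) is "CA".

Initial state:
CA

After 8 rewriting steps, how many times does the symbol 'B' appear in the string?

1664

t=0: CA
t=1: BABB
t=2: AACABBAACAAC
t=3: ABBABBBABBAACAACABBABBBABBABBB
t=4: ABBAACAACABBAACAACAACABBAACAACABBABBBABBABBBABBAACAACABBAACAACAACABBAACAACABBAACAACAAC
t=5: ABBAACAACABBABBBABBABBBABBAACAACABBABBBABBABBBABBABBBABBAA…BABBBABBAACAACABBABBBABBABBBABBAACAACABBABBBABBABBBABBABBB  (len 224)
t=6: ABBAACAACABBABBBABBABBBABBAACAACABBAACAACAACABBAACAACABBAA…CAACABBAACAACAACABBAACAACABBAACAACAACABBAACAACABBAACAACAAC  (len 624)
t=7: ABBAACAACABBABBBABBABBBABBAACAACABBAACAACAACABBAACAACABBAA…BABBBABBAACAACABBABBBABBABBBABBAACAACABBABBBABBABBBABBABBB  (len 1658)
t=8: ABBAACAACABBABBBABBABBBABBAACAACABBAACAACAACABBAACAACABBAA…CAACABBAACAACAACABBAACAACABBAACAACAACABBAACAACABBAACAACAAC  (len 4554)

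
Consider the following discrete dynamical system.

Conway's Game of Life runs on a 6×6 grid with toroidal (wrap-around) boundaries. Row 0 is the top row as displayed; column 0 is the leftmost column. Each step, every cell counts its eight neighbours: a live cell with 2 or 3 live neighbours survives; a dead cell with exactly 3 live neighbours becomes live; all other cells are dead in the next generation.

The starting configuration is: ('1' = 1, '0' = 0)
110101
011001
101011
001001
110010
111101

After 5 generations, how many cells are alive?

[0] 110101
011001
101011
001001
110010
111101
[1] 000100
000000
001010
001000
000010
000100
[2] 000000
000100
000100
000000
000100
000110
[3] 000110
000000
000000
000000
000110
000110
[4] 000110
000000
000000
000000
000110
001001
[5] 000110
000000
000000
000000
000110
001001

6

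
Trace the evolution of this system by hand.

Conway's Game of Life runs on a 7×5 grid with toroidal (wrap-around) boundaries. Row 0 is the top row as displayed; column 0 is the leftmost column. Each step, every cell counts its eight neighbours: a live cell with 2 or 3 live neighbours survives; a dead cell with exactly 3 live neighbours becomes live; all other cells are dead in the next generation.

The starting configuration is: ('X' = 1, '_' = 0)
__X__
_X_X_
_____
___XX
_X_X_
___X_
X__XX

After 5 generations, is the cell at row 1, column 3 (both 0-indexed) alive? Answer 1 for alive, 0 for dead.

t=0: __X__
_X_X_
_____
___XX
_X_X_
___X_
X__XX
t=1: XXX__
__X__
__XXX
__XXX
___X_
X__X_
__XXX
t=2: X___X
X___X
_X__X
_____
_____
_____
_____
t=3: X___X
_X_X_
____X
_____
_____
_____
_____
t=4: X___X
___X_
_____
_____
_____
_____
_____
t=5: ____X
____X
_____
_____
_____
_____
_____

0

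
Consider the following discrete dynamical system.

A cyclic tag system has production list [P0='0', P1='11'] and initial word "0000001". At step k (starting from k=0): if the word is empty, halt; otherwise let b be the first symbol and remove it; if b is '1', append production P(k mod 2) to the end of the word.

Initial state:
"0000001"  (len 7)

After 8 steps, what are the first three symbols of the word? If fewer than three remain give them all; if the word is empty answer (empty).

k=0  "0000001"  (len 7)
k=1  "000001"  (len 6)
k=2  "00001"  (len 5)
k=3  "0001"  (len 4)
k=4  "001"  (len 3)
k=5  "01"  (len 2)
k=6  "1"  (len 1)
k=7  "0"  (len 1)
k=8  (halted — word empty)

(empty)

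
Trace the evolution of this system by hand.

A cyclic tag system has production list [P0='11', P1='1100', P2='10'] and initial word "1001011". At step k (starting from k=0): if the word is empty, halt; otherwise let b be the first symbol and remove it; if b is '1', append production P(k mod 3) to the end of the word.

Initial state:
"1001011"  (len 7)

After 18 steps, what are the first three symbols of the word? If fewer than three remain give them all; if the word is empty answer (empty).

gen 0: "1001011"  (len 7)
gen 1: "00101111"  (len 8)
gen 2: "0101111"  (len 7)
gen 3: "101111"  (len 6)
gen 4: "0111111"  (len 7)
gen 5: "111111"  (len 6)
gen 6: "1111110"  (len 7)
gen 7: "11111011"  (len 8)
gen 8: "11110111100"  (len 11)
gen 9: "111011110010"  (len 12)
gen 10: "1101111001011"  (len 13)
gen 11: "1011110010111100"  (len 16)
gen 12: "01111001011110010"  (len 17)
gen 13: "1111001011110010"  (len 16)
gen 14: "1110010111100101100"  (len 19)
gen 15: "11001011110010110010"  (len 20)
gen 16: "100101111001011001011"  (len 21)
gen 17: "001011110010110010111100"  (len 24)
gen 18: "01011110010110010111100"  (len 23)

010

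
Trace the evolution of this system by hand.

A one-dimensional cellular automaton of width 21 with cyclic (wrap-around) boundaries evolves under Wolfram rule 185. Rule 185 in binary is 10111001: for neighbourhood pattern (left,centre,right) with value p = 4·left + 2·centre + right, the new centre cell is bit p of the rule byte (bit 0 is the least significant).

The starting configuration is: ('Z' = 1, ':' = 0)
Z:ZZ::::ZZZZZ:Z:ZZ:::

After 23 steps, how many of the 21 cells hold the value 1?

gen 0: Z:ZZ::::ZZZZZ:Z:ZZ:::
gen 1: :ZZ:ZZZ:ZZZZ:Z:ZZ:ZZ:
gen 2: :Z:ZZZ:ZZZZ:Z:ZZ:ZZ:Z
gen 3: Z:ZZZ:ZZZZ:Z:ZZ:ZZ:Z:
gen 4: :ZZZ:ZZZZ:Z:ZZ:ZZ:Z:Z
gen 5: ZZZ:ZZZZ:Z:ZZ:ZZ:Z:Z:
gen 6: ZZ:ZZZZ:Z:ZZ:ZZ:Z:Z:Z
gen 7: Z:ZZZZ:Z:ZZ:ZZ:Z:Z:ZZ
gen 8: :ZZZZ:Z:ZZ:ZZ:Z:Z:ZZZ
gen 9: ZZZZ:Z:ZZ:ZZ:Z:Z:ZZZ:
gen 10: ZZZ:Z:ZZ:ZZ:Z:Z:ZZZ:Z
gen 11: ZZ:Z:ZZ:ZZ:Z:Z:ZZZ:ZZ
gen 12: Z:Z:ZZ:ZZ:Z:Z:ZZZ:ZZZ
gen 13: :Z:ZZ:ZZ:Z:Z:ZZZ:ZZZZ
gen 14: Z:ZZ:ZZ:Z:Z:ZZZ:ZZZZ:
gen 15: :ZZ:ZZ:Z:Z:ZZZ:ZZZZ:Z
gen 16: ZZ:ZZ:Z:Z:ZZZ:ZZZZ:Z:
gen 17: Z:ZZ:Z:Z:ZZZ:ZZZZ:Z:Z
gen 18: :ZZ:Z:Z:ZZZ:ZZZZ:Z:ZZ
gen 19: ZZ:Z:Z:ZZZ:ZZZZ:Z:ZZ:
gen 20: Z:Z:Z:ZZZ:ZZZZ:Z:ZZ:Z
gen 21: :Z:Z:ZZZ:ZZZZ:Z:ZZ:ZZ
gen 22: Z:Z:ZZZ:ZZZZ:Z:ZZ:ZZ:
gen 23: :Z:ZZZ:ZZZZ:Z:ZZ:ZZ:Z

14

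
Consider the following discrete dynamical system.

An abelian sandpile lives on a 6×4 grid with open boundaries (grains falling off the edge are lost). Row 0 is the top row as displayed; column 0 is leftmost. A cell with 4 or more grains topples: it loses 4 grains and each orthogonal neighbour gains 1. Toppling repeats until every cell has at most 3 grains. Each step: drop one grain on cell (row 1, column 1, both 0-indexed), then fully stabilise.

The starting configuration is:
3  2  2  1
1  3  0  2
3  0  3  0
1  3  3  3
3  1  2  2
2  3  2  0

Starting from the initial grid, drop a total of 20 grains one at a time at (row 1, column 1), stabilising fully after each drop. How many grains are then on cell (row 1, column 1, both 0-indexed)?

3

t=0: 3  2  2  1
1  3  0  2
3  0  3  0
1  3  3  3
3  1  2  2
2  3  2  0
t=1: 3  3  2  1
2  0  1  2
3  1  3  0
1  3  3  3
3  1  2  2
2  3  2  0
t=2: 3  3  2  1
2  1  1  2
3  1  3  0
1  3  3  3
3  1  2  2
2  3  2  0
t=3: 3  3  2  1
2  2  1  2
3  1  3  0
1  3  3  3
3  1  2  2
2  3  2  0
t=4: 3  3  2  1
2  3  1  2
3  1  3  0
1  3  3  3
3  1  2  2
2  3  2  0
t=5: 1  1  3  1
1  2  2  2
0  3  3  0
2  3  3  3
3  1  2  2
2  3  2  0
t=6: 1  1  3  1
1  3  2  2
0  3  3  0
2  3  3  3
3  1  2  2
2  3  2  0
t=7: 1  3  0  2
2  2  1  3
1  2  2  2
3  1  2  0
3  2  3  3
2  3  2  0
t=8: 1  3  0  2
2  3  1  3
1  2  2  2
3  1  2  0
3  2  3  3
2  3  2  0
t=9: 2  0  1  2
3  1  2  3
1  3  2  2
3  1  2  0
3  2  3  3
2  3  2  0
t=10: 2  0  1  2
3  2  2  3
1  3  2  2
3  1  2  0
3  2  3  3
2  3  2  0
t=11: 2  0  1  2
3  3  2  3
1  3  2  2
3  1  2  0
3  2  3  3
2  3  2  0
t=12: 3  1  1  2
0  2  3  3
3  0  3  2
3  2  2  0
3  2  3  3
2  3  2  0
t=13: 3  1  1  2
0  3  3  3
3  0  3  2
3  2  2  0
3  2  3  3
2  3  2  0
t=14: 3  2  2  3
1  1  2  1
3  2  1  0
3  2  3  1
3  2  3  3
2  3  2  0
t=15: 3  2  2  3
1  2  2  1
3  2  1  0
3  2  3  1
3  2  3  3
2  3  2  0
t=16: 3  2  2  3
1  3  2  1
3  2  1  0
3  2  3  1
3  2  3  3
2  3  2  0
t=17: 3  3  2  3
2  0  3  1
3  3  1  0
3  2  3  1
3  2  3  3
2  3  2  0
t=18: 3  3  2  3
2  1  3  1
3  3  1  0
3  2  3  1
3  2  3  3
2  3  2  0
t=19: 3  3  2  3
2  2  3  1
3  3  1  0
3  2  3  1
3  2  3  3
2  3  2  0
t=20: 3  3  2  3
2  3  3  1
3  3  1  0
3  2  3  1
3  2  3  3
2  3  2  0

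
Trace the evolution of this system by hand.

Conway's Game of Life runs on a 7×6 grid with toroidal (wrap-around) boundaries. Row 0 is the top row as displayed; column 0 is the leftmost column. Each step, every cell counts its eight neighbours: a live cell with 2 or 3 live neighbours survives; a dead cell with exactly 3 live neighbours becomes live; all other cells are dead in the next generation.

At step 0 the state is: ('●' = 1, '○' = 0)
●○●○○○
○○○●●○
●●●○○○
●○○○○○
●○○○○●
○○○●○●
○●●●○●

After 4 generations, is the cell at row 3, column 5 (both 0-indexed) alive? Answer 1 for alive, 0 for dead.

0) ●○●○○○
○○○●●○
●●●○○○
●○○○○○
●○○○○●
○○○●○●
○●●●○●
1) ●○○○○●
●○○●○●
●●●●○●
○○○○○○
●○○○●●
○●○●○●
○●○●○●
2) ○●●○○○
○○○●○○
○●●●○●
○○●●○○
●○○○●●
○●○●○○
○●○○○●
3) ●●●○○○
●○○●●○
○●○○○○
○○○○○○
●●○○●●
○●●○○○
○●○○○○
4) ●○●●○●
●○○●○●
○○○○○○
○●○○○●
●●●○○●
○○●○○●
○○○○○○

1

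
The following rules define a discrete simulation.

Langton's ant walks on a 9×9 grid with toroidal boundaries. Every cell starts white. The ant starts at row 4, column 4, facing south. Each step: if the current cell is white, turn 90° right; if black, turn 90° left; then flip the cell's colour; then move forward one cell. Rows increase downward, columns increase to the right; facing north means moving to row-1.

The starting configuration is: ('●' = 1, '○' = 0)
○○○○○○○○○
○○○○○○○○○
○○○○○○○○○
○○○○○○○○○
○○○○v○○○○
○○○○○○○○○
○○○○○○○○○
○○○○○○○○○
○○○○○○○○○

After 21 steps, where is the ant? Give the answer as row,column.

[0] ○○○○○○○○○
○○○○○○○○○
○○○○○○○○○
○○○○○○○○○
○○○○v○○○○
○○○○○○○○○
○○○○○○○○○
○○○○○○○○○
○○○○○○○○○
[1] ○○○○○○○○○
○○○○○○○○○
○○○○○○○○○
○○○○○○○○○
○○○<●○○○○
○○○○○○○○○
○○○○○○○○○
○○○○○○○○○
○○○○○○○○○
[2] ○○○○○○○○○
○○○○○○○○○
○○○○○○○○○
○○○^○○○○○
○○○●●○○○○
○○○○○○○○○
○○○○○○○○○
○○○○○○○○○
○○○○○○○○○
[3] ○○○○○○○○○
○○○○○○○○○
○○○○○○○○○
○○○●>○○○○
○○○●●○○○○
○○○○○○○○○
○○○○○○○○○
○○○○○○○○○
○○○○○○○○○
[4] ○○○○○○○○○
○○○○○○○○○
○○○○○○○○○
○○○●●○○○○
○○○●v○○○○
○○○○○○○○○
○○○○○○○○○
○○○○○○○○○
○○○○○○○○○
[5] ○○○○○○○○○
○○○○○○○○○
○○○○○○○○○
○○○●●○○○○
○○○●○>○○○
○○○○○○○○○
○○○○○○○○○
○○○○○○○○○
○○○○○○○○○
[6] ○○○○○○○○○
○○○○○○○○○
○○○○○○○○○
○○○●●○○○○
○○○●○●○○○
○○○○○v○○○
○○○○○○○○○
○○○○○○○○○
○○○○○○○○○
[7] ○○○○○○○○○
○○○○○○○○○
○○○○○○○○○
○○○●●○○○○
○○○●○●○○○
○○○○<●○○○
○○○○○○○○○
○○○○○○○○○
○○○○○○○○○
[8] ○○○○○○○○○
○○○○○○○○○
○○○○○○○○○
○○○●●○○○○
○○○●^●○○○
○○○○●●○○○
○○○○○○○○○
○○○○○○○○○
○○○○○○○○○
[9] ○○○○○○○○○
○○○○○○○○○
○○○○○○○○○
○○○●●○○○○
○○○●●>○○○
○○○○●●○○○
○○○○○○○○○
○○○○○○○○○
○○○○○○○○○
[10] ○○○○○○○○○
○○○○○○○○○
○○○○○○○○○
○○○●●^○○○
○○○●●○○○○
○○○○●●○○○
○○○○○○○○○
○○○○○○○○○
○○○○○○○○○
[11] ○○○○○○○○○
○○○○○○○○○
○○○○○○○○○
○○○●●●>○○
○○○●●○○○○
○○○○●●○○○
○○○○○○○○○
○○○○○○○○○
○○○○○○○○○
[12] ○○○○○○○○○
○○○○○○○○○
○○○○○○○○○
○○○●●●●○○
○○○●●○v○○
○○○○●●○○○
○○○○○○○○○
○○○○○○○○○
○○○○○○○○○
[13] ○○○○○○○○○
○○○○○○○○○
○○○○○○○○○
○○○●●●●○○
○○○●●<●○○
○○○○●●○○○
○○○○○○○○○
○○○○○○○○○
○○○○○○○○○
[14] ○○○○○○○○○
○○○○○○○○○
○○○○○○○○○
○○○●●^●○○
○○○●●●●○○
○○○○●●○○○
○○○○○○○○○
○○○○○○○○○
○○○○○○○○○
[15] ○○○○○○○○○
○○○○○○○○○
○○○○○○○○○
○○○●<○●○○
○○○●●●●○○
○○○○●●○○○
○○○○○○○○○
○○○○○○○○○
○○○○○○○○○
[16] ○○○○○○○○○
○○○○○○○○○
○○○○○○○○○
○○○●○○●○○
○○○●v●●○○
○○○○●●○○○
○○○○○○○○○
○○○○○○○○○
○○○○○○○○○
[17] ○○○○○○○○○
○○○○○○○○○
○○○○○○○○○
○○○●○○●○○
○○○●○>●○○
○○○○●●○○○
○○○○○○○○○
○○○○○○○○○
○○○○○○○○○
[18] ○○○○○○○○○
○○○○○○○○○
○○○○○○○○○
○○○●○^●○○
○○○●○○●○○
○○○○●●○○○
○○○○○○○○○
○○○○○○○○○
○○○○○○○○○
[19] ○○○○○○○○○
○○○○○○○○○
○○○○○○○○○
○○○●○●>○○
○○○●○○●○○
○○○○●●○○○
○○○○○○○○○
○○○○○○○○○
○○○○○○○○○
[20] ○○○○○○○○○
○○○○○○○○○
○○○○○○^○○
○○○●○●○○○
○○○●○○●○○
○○○○●●○○○
○○○○○○○○○
○○○○○○○○○
○○○○○○○○○
[21] ○○○○○○○○○
○○○○○○○○○
○○○○○○●>○
○○○●○●○○○
○○○●○○●○○
○○○○●●○○○
○○○○○○○○○
○○○○○○○○○
○○○○○○○○○

2,7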